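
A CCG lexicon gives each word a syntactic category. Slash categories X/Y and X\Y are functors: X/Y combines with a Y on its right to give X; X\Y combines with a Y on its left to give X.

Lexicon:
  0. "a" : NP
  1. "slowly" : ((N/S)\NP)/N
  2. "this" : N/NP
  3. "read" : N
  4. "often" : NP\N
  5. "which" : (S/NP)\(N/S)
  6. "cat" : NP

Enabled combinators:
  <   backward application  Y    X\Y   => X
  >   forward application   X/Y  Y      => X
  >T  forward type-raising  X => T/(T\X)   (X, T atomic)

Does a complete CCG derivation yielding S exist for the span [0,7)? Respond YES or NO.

YES

[0,7] S   >
  [0,6] S/NP   <
    [0,5] N/S   <
      [0,1] "a" : NP
      [1,5] (N/S)\NP   >
        [1,2] "slowly" : ((N/S)\NP)/N
        [2,5] N   >
          [2,3] "this" : N/NP
          [3,5] NP   <
            [3,4] "read" : N
            [4,5] "often" : NP\N
    [5,6] "which" : (S/NP)\(N/S)
  [6,7] "cat" : NP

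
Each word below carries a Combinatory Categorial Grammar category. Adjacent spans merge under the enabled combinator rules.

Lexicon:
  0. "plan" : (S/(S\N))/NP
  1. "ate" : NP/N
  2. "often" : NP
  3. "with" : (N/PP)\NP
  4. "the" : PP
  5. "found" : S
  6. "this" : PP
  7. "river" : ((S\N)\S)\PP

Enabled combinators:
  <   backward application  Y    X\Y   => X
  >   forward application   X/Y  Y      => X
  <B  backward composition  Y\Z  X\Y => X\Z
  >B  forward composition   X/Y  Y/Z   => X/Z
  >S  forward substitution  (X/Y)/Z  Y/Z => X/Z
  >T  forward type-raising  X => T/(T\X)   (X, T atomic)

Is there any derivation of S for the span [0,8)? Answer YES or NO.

[0,8] S   >
  [0,5] S/(S\N)   >
    [0,1] "plan" : (S/(S\N))/NP
    [1,5] NP   >
      [1,2] "ate" : NP/N
      [2,5] N   >
        [2,4] N/PP   <
          [2,3] "often" : NP
          [3,4] "with" : (N/PP)\NP
        [4,5] "the" : PP
  [5,8] S\N   <
    [5,6] "found" : S
    [6,8] (S\N)\S   <
      [6,7] "this" : PP
      [7,8] "river" : ((S\N)\S)\PP

YES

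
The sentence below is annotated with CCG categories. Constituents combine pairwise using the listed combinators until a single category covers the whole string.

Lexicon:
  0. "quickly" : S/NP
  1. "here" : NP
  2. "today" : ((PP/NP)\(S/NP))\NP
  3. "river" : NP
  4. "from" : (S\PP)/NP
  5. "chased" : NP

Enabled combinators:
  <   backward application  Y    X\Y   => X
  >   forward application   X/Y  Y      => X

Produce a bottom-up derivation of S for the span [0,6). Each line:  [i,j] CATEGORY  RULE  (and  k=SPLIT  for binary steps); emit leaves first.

[0,1] S/NP  lex  "quickly"
[1,2] NP  lex  "here"
[2,3] ((PP/NP)\(S/NP))\NP  lex  "today"
[1,3] (PP/NP)\(S/NP)  <  k=2
[0,3] PP/NP  <  k=1
[3,4] NP  lex  "river"
[0,4] PP  >  k=3
[4,5] (S\PP)/NP  lex  "from"
[5,6] NP  lex  "chased"
[4,6] S\PP  >  k=5
[0,6] S  <  k=4

[0,6] S   <
  [0,4] PP   >
    [0,3] PP/NP   <
      [0,1] "quickly" : S/NP
      [1,3] (PP/NP)\(S/NP)   <
        [1,2] "here" : NP
        [2,3] "today" : ((PP/NP)\(S/NP))\NP
    [3,4] "river" : NP
  [4,6] S\PP   >
    [4,5] "from" : (S\PP)/NP
    [5,6] "chased" : NP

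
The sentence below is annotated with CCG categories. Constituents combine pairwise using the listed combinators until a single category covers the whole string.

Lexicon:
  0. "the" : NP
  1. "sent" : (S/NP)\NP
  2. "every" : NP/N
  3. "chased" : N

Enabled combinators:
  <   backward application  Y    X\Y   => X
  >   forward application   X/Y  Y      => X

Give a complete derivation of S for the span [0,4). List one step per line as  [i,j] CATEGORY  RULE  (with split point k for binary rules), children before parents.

[0,1] NP  lex  "the"
[1,2] (S/NP)\NP  lex  "sent"
[0,2] S/NP  <  k=1
[2,3] NP/N  lex  "every"
[3,4] N  lex  "chased"
[2,4] NP  >  k=3
[0,4] S  >  k=2

[0,4] S   >
  [0,2] S/NP   <
    [0,1] "the" : NP
    [1,2] "sent" : (S/NP)\NP
  [2,4] NP   >
    [2,3] "every" : NP/N
    [3,4] "chased" : N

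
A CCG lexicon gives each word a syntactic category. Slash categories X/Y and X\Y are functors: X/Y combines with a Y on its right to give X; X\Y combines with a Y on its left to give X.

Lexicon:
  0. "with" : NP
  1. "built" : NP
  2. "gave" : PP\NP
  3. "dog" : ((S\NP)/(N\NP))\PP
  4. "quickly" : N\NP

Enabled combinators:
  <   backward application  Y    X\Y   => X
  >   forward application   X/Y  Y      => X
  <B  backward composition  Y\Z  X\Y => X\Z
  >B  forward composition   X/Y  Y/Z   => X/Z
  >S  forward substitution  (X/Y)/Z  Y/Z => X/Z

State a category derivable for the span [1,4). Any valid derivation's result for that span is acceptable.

[0,5] S   <
  [0,1] "with" : NP
  [1,5] S\NP   >
    [1,4] (S\NP)/(N\NP)   <
      [1,3] PP   <
        [1,2] "built" : NP
        [2,3] "gave" : PP\NP
      [3,4] "dog" : ((S\NP)/(N\NP))\PP
    [4,5] "quickly" : N\NP

(S\NP)/(N\NP)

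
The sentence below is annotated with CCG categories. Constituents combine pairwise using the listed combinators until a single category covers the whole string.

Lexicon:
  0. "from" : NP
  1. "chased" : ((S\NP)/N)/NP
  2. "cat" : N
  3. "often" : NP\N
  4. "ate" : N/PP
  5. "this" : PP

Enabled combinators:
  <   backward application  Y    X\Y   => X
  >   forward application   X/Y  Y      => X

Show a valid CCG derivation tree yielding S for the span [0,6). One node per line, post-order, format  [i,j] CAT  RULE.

[0,6] S   <
  [0,1] "from" : NP
  [1,6] S\NP   >
    [1,4] (S\NP)/N   >
      [1,2] "chased" : ((S\NP)/N)/NP
      [2,4] NP   <
        [2,3] "cat" : N
        [3,4] "often" : NP\N
    [4,6] N   >
      [4,5] "ate" : N/PP
      [5,6] "this" : PP

[0,1] NP  lex  "from"
[1,2] ((S\NP)/N)/NP  lex  "chased"
[2,3] N  lex  "cat"
[3,4] NP\N  lex  "often"
[2,4] NP  <  k=3
[1,4] (S\NP)/N  >  k=2
[4,5] N/PP  lex  "ate"
[5,6] PP  lex  "this"
[4,6] N  >  k=5
[1,6] S\NP  >  k=4
[0,6] S  <  k=1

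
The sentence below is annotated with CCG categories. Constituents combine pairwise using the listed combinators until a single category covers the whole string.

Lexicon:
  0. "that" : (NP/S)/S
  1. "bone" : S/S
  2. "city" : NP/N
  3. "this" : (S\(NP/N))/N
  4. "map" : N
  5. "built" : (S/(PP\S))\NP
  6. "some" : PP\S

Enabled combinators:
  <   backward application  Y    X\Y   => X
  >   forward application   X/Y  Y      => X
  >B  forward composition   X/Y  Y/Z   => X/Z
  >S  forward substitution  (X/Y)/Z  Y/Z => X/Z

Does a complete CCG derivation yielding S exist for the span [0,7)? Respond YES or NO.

[0,7] S   >
  [0,6] S/(PP\S)   <
    [0,5] NP   >
      [0,2] NP/S   >S
        [0,1] "that" : (NP/S)/S
        [1,2] "bone" : S/S
      [2,5] S   <
        [2,3] "city" : NP/N
        [3,5] S\(NP/N)   >
          [3,4] "this" : (S\(NP/N))/N
          [4,5] "map" : N
    [5,6] "built" : (S/(PP\S))\NP
  [6,7] "some" : PP\S

YES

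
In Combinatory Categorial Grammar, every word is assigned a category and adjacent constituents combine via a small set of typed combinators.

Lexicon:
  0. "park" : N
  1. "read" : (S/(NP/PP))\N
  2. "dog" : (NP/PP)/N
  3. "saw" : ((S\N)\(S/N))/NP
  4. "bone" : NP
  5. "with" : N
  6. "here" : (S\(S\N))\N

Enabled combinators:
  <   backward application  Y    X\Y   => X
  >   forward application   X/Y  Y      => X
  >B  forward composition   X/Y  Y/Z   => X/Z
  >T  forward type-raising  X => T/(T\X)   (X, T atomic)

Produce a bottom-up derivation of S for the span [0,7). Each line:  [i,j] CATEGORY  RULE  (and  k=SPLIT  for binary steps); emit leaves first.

[0,1] N  lex  "park"
[1,2] (S/(NP/PP))\N  lex  "read"
[0,2] S/(NP/PP)  <  k=1
[2,3] (NP/PP)/N  lex  "dog"
[0,3] S/N  >B  k=2
[3,4] ((S\N)\(S/N))/NP  lex  "saw"
[4,5] NP  lex  "bone"
[3,5] (S\N)\(S/N)  >  k=4
[0,5] S\N  <  k=3
[5,6] N  lex  "with"
[6,7] (S\(S\N))\N  lex  "here"
[5,7] S\(S\N)  <  k=6
[0,7] S  <  k=5

[0,7] S   <
  [0,5] S\N   <
    [0,3] S/N   >B
      [0,2] S/(NP/PP)   <
        [0,1] "park" : N
        [1,2] "read" : (S/(NP/PP))\N
      [2,3] "dog" : (NP/PP)/N
    [3,5] (S\N)\(S/N)   >
      [3,4] "saw" : ((S\N)\(S/N))/NP
      [4,5] "bone" : NP
  [5,7] S\(S\N)   <
    [5,6] "with" : N
    [6,7] "here" : (S\(S\N))\N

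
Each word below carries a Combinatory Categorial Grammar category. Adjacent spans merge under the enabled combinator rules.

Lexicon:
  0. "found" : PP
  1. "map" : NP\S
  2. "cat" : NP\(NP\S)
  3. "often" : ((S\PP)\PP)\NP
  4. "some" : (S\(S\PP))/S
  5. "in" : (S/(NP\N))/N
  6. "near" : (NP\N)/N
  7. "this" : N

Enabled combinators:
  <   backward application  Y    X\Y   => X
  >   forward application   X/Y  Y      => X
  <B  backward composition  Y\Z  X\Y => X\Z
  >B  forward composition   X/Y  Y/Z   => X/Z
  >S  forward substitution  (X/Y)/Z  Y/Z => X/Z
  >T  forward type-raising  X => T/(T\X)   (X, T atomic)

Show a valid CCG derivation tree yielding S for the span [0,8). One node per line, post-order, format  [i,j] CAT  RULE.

[0,1] PP  lex  "found"
[1,2] NP\S  lex  "map"
[2,3] NP\(NP\S)  lex  "cat"
[1,3] NP  <  k=2
[3,4] ((S\PP)\PP)\NP  lex  "often"
[1,4] (S\PP)\PP  <  k=3
[0,4] S\PP  <  k=1
[4,5] (S\(S\PP))/S  lex  "some"
[5,6] (S/(NP\N))/N  lex  "in"
[6,7] (NP\N)/N  lex  "near"
[5,7] S/N  >S  k=6
[7,8] N  lex  "this"
[5,8] S  >  k=7
[4,8] S\(S\PP)  >  k=5
[0,8] S  <  k=4

[0,8] S   <
  [0,4] S\PP   <
    [0,1] "found" : PP
    [1,4] (S\PP)\PP   <
      [1,3] NP   <
        [1,2] "map" : NP\S
        [2,3] "cat" : NP\(NP\S)
      [3,4] "often" : ((S\PP)\PP)\NP
  [4,8] S\(S\PP)   >
    [4,5] "some" : (S\(S\PP))/S
    [5,8] S   >
      [5,7] S/N   >S
        [5,6] "in" : (S/(NP\N))/N
        [6,7] "near" : (NP\N)/N
      [7,8] "this" : N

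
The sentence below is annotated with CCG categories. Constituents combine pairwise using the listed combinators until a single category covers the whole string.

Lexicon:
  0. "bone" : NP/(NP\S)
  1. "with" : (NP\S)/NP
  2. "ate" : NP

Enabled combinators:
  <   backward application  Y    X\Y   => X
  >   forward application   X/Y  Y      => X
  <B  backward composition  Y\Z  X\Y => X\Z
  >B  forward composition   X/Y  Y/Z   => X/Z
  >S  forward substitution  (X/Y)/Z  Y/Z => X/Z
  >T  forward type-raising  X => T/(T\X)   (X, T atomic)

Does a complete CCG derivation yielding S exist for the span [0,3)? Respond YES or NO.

NO

NP/(NP\S) (NP\S)/NP NP
CKY chart[0,3] = {N/(N\NP), NP, NP/(NP\NP), PP/(PP\NP), S/(S\NP)}; S ∉ chart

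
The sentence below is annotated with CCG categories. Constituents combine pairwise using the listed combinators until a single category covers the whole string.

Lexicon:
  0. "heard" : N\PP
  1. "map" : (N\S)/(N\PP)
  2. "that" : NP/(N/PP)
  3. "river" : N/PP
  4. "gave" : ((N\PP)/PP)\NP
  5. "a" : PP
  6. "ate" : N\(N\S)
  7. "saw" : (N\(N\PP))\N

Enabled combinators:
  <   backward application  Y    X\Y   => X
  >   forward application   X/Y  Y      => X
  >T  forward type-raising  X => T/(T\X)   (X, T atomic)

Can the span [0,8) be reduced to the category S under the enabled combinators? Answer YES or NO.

NO

N\PP (N\S)/(N\PP) NP/(N/PP) N/PP ((N\PP)/PP)\NP PP N\(N\S) (N\(N\PP))\N
CKY chart[0,8] = {N, N/(N\N), NP/(NP\N), PP/(PP\N), S/(S\N)}; S ∉ chart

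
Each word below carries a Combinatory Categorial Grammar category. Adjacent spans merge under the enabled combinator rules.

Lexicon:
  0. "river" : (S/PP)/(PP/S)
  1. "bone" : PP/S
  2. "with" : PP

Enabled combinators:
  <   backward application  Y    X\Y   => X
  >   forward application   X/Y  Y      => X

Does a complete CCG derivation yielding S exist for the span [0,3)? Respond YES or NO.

[0,3] S   >
  [0,2] S/PP   >
    [0,1] "river" : (S/PP)/(PP/S)
    [1,2] "bone" : PP/S
  [2,3] "with" : PP

YES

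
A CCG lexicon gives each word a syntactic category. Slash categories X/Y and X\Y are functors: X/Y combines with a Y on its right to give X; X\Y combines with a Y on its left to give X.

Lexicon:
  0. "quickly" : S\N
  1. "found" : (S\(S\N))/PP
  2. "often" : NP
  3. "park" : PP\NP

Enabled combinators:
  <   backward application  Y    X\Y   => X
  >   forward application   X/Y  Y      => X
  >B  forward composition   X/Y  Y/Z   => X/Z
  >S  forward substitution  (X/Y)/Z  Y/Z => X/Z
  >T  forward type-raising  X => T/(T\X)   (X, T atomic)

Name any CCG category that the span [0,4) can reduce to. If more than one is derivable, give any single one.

S

[0,4] S   <
  [0,1] "quickly" : S\N
  [1,4] S\(S\N)   >
    [1,2] "found" : (S\(S\N))/PP
    [2,4] PP   <
      [2,3] "often" : NP
      [3,4] "park" : PP\NP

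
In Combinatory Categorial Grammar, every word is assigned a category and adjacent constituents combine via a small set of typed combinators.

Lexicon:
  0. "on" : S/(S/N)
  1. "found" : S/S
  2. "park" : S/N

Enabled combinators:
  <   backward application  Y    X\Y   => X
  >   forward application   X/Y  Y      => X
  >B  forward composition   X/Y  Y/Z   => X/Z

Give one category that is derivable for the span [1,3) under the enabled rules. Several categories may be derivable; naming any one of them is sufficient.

[0,3] S   >
  [0,1] "on" : S/(S/N)
  [1,3] S/N   >B
    [1,2] "found" : S/S
    [2,3] "park" : S/N

S/N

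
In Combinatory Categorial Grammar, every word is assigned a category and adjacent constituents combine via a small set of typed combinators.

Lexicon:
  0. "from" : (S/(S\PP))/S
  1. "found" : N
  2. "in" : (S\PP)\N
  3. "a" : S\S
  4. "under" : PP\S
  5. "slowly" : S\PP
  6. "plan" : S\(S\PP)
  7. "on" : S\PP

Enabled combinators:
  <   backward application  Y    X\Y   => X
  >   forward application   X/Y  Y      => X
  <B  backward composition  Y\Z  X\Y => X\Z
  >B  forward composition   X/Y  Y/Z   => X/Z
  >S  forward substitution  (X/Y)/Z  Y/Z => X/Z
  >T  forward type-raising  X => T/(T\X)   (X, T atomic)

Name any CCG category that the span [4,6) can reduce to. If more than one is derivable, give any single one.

[0,8] S   >
  [0,7] S/(S\PP)   >
    [0,1] "from" : (S/(S\PP))/S
    [1,7] S   <
      [1,6] S\PP   <B
        [1,3] S\PP   <
          [1,2] "found" : N
          [2,3] "in" : (S\PP)\N
        [3,6] S\S   <B
          [3,4] "a" : S\S
          [4,6] S\S   <B
            [4,5] "under" : PP\S
            [5,6] "slowly" : S\PP
      [6,7] "plan" : S\(S\PP)
  [7,8] "on" : S\PP

S\S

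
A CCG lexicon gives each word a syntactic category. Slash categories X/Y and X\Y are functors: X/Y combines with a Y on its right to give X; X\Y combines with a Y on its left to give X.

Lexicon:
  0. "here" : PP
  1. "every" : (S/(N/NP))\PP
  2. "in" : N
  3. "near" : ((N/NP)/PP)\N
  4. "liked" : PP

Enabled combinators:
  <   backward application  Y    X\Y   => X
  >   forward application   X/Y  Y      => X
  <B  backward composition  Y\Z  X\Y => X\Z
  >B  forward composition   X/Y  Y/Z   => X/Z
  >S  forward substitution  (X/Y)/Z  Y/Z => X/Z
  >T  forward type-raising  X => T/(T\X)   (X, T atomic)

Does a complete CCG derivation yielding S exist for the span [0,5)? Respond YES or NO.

YES

[0,5] S   >
  [0,2] S/(N/NP)   <
    [0,1] "here" : PP
    [1,2] "every" : (S/(N/NP))\PP
  [2,5] N/NP   >
    [2,4] (N/NP)/PP   <
      [2,3] "in" : N
      [3,4] "near" : ((N/NP)/PP)\N
    [4,5] "liked" : PP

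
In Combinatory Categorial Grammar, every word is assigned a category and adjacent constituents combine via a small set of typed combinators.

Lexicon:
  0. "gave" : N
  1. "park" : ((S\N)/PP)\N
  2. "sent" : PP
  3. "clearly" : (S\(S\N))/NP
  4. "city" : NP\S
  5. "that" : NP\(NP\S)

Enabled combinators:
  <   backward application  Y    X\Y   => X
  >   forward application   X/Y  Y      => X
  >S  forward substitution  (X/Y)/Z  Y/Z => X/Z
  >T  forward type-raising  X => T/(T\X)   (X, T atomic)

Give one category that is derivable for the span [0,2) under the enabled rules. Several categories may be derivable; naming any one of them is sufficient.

(S\N)/PP

[0,6] S   <
  [0,3] S\N   >
    [0,2] (S\N)/PP   <
      [0,1] "gave" : N
      [1,2] "park" : ((S\N)/PP)\N
    [2,3] "sent" : PP
  [3,6] S\(S\N)   >
    [3,4] "clearly" : (S\(S\N))/NP
    [4,6] NP   <
      [4,5] "city" : NP\S
      [5,6] "that" : NP\(NP\S)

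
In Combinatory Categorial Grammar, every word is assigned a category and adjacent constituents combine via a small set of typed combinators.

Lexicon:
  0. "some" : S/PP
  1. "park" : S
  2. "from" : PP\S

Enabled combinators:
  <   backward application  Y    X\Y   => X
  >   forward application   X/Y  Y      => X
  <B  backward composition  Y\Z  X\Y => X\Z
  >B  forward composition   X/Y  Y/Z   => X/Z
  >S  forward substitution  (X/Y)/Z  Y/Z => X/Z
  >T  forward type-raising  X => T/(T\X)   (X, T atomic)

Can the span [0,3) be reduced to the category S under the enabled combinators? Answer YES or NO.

[0,3] S   >
  [0,1] "some" : S/PP
  [1,3] PP   <
    [1,2] "park" : S
    [2,3] "from" : PP\S

YES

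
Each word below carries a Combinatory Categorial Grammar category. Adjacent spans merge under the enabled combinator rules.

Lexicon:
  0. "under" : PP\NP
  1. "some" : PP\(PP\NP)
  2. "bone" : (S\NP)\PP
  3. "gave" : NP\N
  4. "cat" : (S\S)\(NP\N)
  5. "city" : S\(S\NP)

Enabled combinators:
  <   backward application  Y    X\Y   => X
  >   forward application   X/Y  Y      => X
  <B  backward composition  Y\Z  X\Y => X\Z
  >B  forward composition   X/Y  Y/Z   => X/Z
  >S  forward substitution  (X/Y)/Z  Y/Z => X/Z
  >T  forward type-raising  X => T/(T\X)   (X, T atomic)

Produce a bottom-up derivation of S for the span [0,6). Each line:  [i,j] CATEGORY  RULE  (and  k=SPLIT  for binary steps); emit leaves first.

[0,6] S   <
  [0,5] S\NP   <B
    [0,3] S\NP   <
      [0,2] PP   <
        [0,1] "under" : PP\NP
        [1,2] "some" : PP\(PP\NP)
      [2,3] "bone" : (S\NP)\PP
    [3,5] S\S   <
      [3,4] "gave" : NP\N
      [4,5] "cat" : (S\S)\(NP\N)
  [5,6] "city" : S\(S\NP)

[0,1] PP\NP  lex  "under"
[1,2] PP\(PP\NP)  lex  "some"
[0,2] PP  <  k=1
[2,3] (S\NP)\PP  lex  "bone"
[0,3] S\NP  <  k=2
[3,4] NP\N  lex  "gave"
[4,5] (S\S)\(NP\N)  lex  "cat"
[3,5] S\S  <  k=4
[0,5] S\NP  <B  k=3
[5,6] S\(S\NP)  lex  "city"
[0,6] S  <  k=5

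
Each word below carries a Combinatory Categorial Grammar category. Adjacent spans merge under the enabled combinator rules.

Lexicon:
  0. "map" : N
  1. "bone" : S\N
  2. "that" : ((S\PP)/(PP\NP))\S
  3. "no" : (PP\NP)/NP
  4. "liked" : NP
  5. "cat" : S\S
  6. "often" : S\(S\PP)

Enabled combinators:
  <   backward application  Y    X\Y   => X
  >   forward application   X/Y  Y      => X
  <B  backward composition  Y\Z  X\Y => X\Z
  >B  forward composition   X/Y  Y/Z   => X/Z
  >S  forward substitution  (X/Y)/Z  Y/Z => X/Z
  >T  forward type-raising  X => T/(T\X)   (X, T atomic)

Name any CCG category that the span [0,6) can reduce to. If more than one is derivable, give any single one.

[0,7] S   <
  [0,6] S\PP   <B
    [0,5] S\PP   >
      [0,3] (S\PP)/(PP\NP)   <
        [0,2] S   >
          [0,1] S/(S\N)   >T
            [0,1] "map" : N
          [1,2] "bone" : S\N
        [2,3] "that" : ((S\PP)/(PP\NP))\S
      [3,5] PP\NP   >
        [3,4] "no" : (PP\NP)/NP
        [4,5] "liked" : NP
    [5,6] "cat" : S\S
  [6,7] "often" : S\(S\PP)

S\PP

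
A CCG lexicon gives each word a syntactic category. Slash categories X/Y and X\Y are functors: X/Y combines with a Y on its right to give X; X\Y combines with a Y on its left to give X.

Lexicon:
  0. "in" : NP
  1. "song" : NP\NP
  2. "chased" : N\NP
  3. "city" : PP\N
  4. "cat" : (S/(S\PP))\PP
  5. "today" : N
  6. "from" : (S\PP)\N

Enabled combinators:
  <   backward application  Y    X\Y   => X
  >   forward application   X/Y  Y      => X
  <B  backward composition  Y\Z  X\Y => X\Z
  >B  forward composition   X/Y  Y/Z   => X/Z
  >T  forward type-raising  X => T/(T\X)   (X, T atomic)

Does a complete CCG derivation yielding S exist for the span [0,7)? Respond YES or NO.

[0,7] S   >
  [0,5] S/(S\PP)   <
    [0,4] PP   <
      [0,3] N   <
        [0,1] "in" : NP
        [1,3] N\NP   <B
          [1,2] "song" : NP\NP
          [2,3] "chased" : N\NP
      [3,4] "city" : PP\N
    [4,5] "cat" : (S/(S\PP))\PP
  [5,7] S\PP   <
    [5,6] "today" : N
    [6,7] "from" : (S\PP)\N

YES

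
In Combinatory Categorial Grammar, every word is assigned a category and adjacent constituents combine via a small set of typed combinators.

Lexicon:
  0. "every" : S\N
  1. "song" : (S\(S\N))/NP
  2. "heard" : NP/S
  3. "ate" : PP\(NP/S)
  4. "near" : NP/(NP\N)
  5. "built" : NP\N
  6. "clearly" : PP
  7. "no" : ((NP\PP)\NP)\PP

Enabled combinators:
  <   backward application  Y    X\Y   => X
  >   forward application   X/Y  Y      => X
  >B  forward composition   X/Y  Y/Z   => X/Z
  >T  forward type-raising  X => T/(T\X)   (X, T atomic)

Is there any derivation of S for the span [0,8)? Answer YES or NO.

[0,8] S   <
  [0,1] "every" : S\N
  [1,8] S\(S\N)   >
    [1,2] "song" : (S\(S\N))/NP
    [2,8] NP   <
      [2,4] PP   <
        [2,3] "heard" : NP/S
        [3,4] "ate" : PP\(NP/S)
      [4,8] NP\PP   <
        [4,6] NP   >
          [4,5] "near" : NP/(NP\N)
          [5,6] "built" : NP\N
        [6,8] (NP\PP)\NP   <
          [6,7] "clearly" : PP
          [7,8] "no" : ((NP\PP)\NP)\PP

YES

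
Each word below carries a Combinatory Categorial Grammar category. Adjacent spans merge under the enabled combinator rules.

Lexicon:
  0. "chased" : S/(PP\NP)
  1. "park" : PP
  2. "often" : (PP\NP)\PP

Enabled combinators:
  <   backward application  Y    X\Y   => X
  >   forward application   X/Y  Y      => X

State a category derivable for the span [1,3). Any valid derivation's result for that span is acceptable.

[0,3] S   >
  [0,1] "chased" : S/(PP\NP)
  [1,3] PP\NP   <
    [1,2] "park" : PP
    [2,3] "often" : (PP\NP)\PP

PP\NP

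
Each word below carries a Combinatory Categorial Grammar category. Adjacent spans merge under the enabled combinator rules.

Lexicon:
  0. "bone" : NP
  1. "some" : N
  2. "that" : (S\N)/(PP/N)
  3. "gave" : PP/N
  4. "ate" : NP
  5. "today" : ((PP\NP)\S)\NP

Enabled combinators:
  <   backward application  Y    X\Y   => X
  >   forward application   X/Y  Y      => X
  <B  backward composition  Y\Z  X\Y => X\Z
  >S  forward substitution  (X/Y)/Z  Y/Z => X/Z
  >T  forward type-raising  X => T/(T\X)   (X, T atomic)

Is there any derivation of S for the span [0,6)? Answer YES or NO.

NP N (S\N)/(PP/N) PP/N NP ((PP\NP)\S)\NP
CKY chart[0,6] = {N/(N\PP), NP/(NP\PP), PP, PP/(PP\PP), S/(S\PP)}; S ∉ chart

NO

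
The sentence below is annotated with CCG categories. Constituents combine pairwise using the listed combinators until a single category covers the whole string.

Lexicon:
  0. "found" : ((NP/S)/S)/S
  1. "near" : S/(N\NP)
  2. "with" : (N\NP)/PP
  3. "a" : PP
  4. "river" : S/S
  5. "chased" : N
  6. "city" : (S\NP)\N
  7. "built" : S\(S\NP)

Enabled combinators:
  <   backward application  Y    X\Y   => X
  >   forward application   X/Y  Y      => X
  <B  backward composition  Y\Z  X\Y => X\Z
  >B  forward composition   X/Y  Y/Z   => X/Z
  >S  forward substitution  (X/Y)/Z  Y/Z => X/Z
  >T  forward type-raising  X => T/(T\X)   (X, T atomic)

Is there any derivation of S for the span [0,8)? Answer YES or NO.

((NP/S)/S)/S S/(N\NP) (N\NP)/PP PP S/S N (S\NP)\N S\(S\NP)
CKY chart[0,8] = {(NP/S)/(S\S), N/(N\NP), NP, NP/(NP\NP), NP/(S\S), NP/S, PP/(PP\NP), S/(S\NP)}; S ∉ chart

NO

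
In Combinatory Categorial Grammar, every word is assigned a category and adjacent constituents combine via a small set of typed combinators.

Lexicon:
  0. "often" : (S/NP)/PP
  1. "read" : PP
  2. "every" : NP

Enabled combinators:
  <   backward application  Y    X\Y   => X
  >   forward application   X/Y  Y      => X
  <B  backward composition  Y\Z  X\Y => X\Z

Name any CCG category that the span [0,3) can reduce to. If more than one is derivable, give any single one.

S

[0,3] S   >
  [0,2] S/NP   >
    [0,1] "often" : (S/NP)/PP
    [1,2] "read" : PP
  [2,3] "every" : NP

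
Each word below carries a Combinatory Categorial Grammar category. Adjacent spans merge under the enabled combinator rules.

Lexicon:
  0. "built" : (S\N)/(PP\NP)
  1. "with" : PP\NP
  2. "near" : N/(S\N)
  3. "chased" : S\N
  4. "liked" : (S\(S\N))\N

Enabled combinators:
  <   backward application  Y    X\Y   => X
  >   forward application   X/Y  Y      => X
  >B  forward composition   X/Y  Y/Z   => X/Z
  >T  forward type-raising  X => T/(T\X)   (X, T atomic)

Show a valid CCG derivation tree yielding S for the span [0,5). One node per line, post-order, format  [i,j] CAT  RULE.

[0,1] (S\N)/(PP\NP)  lex  "built"
[1,2] PP\NP  lex  "with"
[0,2] S\N  >  k=1
[2,3] N/(S\N)  lex  "near"
[3,4] S\N  lex  "chased"
[2,4] N  >  k=3
[4,5] (S\(S\N))\N  lex  "liked"
[2,5] S\(S\N)  <  k=4
[0,5] S  <  k=2

[0,5] S   <
  [0,2] S\N   >
    [0,1] "built" : (S\N)/(PP\NP)
    [1,2] "with" : PP\NP
  [2,5] S\(S\N)   <
    [2,4] N   >
      [2,3] "near" : N/(S\N)
      [3,4] "chased" : S\N
    [4,5] "liked" : (S\(S\N))\N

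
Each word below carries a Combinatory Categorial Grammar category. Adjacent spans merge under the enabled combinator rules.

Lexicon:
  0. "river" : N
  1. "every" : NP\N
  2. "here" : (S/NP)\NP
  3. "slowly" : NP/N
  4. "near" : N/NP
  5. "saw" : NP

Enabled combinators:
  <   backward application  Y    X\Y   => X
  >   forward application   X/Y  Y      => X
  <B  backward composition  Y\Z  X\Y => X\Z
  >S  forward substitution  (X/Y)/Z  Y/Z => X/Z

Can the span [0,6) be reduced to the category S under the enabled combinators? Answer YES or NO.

YES

[0,6] S   >
  [0,3] S/NP   <
    [0,2] NP   <
      [0,1] "river" : N
      [1,2] "every" : NP\N
    [2,3] "here" : (S/NP)\NP
  [3,6] NP   >
    [3,4] "slowly" : NP/N
    [4,6] N   >
      [4,5] "near" : N/NP
      [5,6] "saw" : NP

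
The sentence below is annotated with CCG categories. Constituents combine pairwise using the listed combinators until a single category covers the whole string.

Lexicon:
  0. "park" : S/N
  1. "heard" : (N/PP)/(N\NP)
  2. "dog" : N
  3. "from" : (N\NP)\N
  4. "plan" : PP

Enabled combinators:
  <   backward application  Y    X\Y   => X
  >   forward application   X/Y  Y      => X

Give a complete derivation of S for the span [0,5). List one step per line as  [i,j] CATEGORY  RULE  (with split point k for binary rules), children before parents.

[0,5] S   >
  [0,1] "park" : S/N
  [1,5] N   >
    [1,4] N/PP   >
      [1,2] "heard" : (N/PP)/(N\NP)
      [2,4] N\NP   <
        [2,3] "dog" : N
        [3,4] "from" : (N\NP)\N
    [4,5] "plan" : PP

[0,1] S/N  lex  "park"
[1,2] (N/PP)/(N\NP)  lex  "heard"
[2,3] N  lex  "dog"
[3,4] (N\NP)\N  lex  "from"
[2,4] N\NP  <  k=3
[1,4] N/PP  >  k=2
[4,5] PP  lex  "plan"
[1,5] N  >  k=4
[0,5] S  >  k=1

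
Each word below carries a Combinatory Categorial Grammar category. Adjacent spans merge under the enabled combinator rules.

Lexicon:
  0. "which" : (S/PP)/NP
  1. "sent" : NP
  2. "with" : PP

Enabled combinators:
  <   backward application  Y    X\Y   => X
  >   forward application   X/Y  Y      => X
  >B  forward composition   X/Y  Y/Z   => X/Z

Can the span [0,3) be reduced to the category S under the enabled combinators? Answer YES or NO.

[0,3] S   >
  [0,2] S/PP   >
    [0,1] "which" : (S/PP)/NP
    [1,2] "sent" : NP
  [2,3] "with" : PP

YES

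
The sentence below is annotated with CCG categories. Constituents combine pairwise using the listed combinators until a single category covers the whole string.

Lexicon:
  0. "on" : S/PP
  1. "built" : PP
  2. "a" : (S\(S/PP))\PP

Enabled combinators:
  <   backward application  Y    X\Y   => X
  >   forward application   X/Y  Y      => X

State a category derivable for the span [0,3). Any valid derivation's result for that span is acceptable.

S

[0,3] S   <
  [0,1] "on" : S/PP
  [1,3] S\(S/PP)   <
    [1,2] "built" : PP
    [2,3] "a" : (S\(S/PP))\PP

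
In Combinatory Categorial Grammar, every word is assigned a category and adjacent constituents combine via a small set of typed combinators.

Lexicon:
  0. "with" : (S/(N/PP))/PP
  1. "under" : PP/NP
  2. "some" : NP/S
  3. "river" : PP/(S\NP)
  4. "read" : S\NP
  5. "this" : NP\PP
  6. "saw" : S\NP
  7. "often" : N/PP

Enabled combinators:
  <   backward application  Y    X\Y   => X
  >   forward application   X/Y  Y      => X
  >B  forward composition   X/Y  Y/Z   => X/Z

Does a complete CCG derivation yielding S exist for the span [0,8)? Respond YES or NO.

[0,8] S   >
  [0,7] S/(N/PP)   >
    [0,1] "with" : (S/(N/PP))/PP
    [1,7] PP   >
      [1,3] PP/S   >B
        [1,2] "under" : PP/NP
        [2,3] "some" : NP/S
      [3,7] S   <
        [3,6] NP   <
          [3,5] PP   >
            [3,4] "river" : PP/(S\NP)
            [4,5] "read" : S\NP
          [5,6] "this" : NP\PP
        [6,7] "saw" : S\NP
  [7,8] "often" : N/PP

YES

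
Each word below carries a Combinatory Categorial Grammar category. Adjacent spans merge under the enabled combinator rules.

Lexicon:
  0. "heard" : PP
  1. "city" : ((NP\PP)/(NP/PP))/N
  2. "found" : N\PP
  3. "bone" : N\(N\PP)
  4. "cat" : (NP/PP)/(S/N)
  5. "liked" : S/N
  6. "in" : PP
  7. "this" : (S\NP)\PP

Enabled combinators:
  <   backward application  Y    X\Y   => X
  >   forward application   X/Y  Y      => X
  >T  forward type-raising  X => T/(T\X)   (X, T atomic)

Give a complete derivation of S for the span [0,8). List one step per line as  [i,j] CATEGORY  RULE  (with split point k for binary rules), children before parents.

[0,1] PP  lex  "heard"
[0,1] NP/(NP\PP)  >T
[1,2] ((NP\PP)/(NP/PP))/N  lex  "city"
[2,3] N\PP  lex  "found"
[3,4] N\(N\PP)  lex  "bone"
[2,4] N  <  k=3
[1,4] (NP\PP)/(NP/PP)  >  k=2
[4,5] (NP/PP)/(S/N)  lex  "cat"
[5,6] S/N  lex  "liked"
[4,6] NP/PP  >  k=5
[1,6] NP\PP  >  k=4
[0,6] NP  >  k=1
[6,7] PP  lex  "in"
[7,8] (S\NP)\PP  lex  "this"
[6,8] S\NP  <  k=7
[0,8] S  <  k=6

[0,8] S   <
  [0,6] NP   >
    [0,1] NP/(NP\PP)   >T
      [0,1] "heard" : PP
    [1,6] NP\PP   >
      [1,4] (NP\PP)/(NP/PP)   >
        [1,2] "city" : ((NP\PP)/(NP/PP))/N
        [2,4] N   <
          [2,3] "found" : N\PP
          [3,4] "bone" : N\(N\PP)
      [4,6] NP/PP   >
        [4,5] "cat" : (NP/PP)/(S/N)
        [5,6] "liked" : S/N
  [6,8] S\NP   <
    [6,7] "in" : PP
    [7,8] "this" : (S\NP)\PP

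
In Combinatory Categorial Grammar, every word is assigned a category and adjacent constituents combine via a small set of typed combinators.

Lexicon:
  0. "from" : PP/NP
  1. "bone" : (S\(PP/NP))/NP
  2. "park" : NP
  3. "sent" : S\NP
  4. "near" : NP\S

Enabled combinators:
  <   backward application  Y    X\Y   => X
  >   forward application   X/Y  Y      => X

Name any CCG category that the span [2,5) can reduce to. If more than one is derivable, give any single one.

[0,5] S   <
  [0,1] "from" : PP/NP
  [1,5] S\(PP/NP)   >
    [1,2] "bone" : (S\(PP/NP))/NP
    [2,5] NP   <
      [2,4] S   <
        [2,3] "park" : NP
        [3,4] "sent" : S\NP
      [4,5] "near" : NP\S

NP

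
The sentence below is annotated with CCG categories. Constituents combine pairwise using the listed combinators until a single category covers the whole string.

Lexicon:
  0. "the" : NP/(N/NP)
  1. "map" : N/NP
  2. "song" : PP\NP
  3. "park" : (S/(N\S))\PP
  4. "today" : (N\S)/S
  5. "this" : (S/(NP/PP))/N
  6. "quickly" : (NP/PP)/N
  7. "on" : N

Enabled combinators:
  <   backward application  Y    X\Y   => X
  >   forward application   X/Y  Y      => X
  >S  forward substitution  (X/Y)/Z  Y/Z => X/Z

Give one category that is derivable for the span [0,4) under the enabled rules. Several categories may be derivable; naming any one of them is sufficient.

[0,8] S   >
  [0,4] S/(N\S)   <
    [0,3] PP   <
      [0,2] NP   >
        [0,1] "the" : NP/(N/NP)
        [1,2] "map" : N/NP
      [2,3] "song" : PP\NP
    [3,4] "park" : (S/(N\S))\PP
  [4,8] N\S   >
    [4,5] "today" : (N\S)/S
    [5,8] S   >
      [5,7] S/N   >S
        [5,6] "this" : (S/(NP/PP))/N
        [6,7] "quickly" : (NP/PP)/N
      [7,8] "on" : N

S/(N\S)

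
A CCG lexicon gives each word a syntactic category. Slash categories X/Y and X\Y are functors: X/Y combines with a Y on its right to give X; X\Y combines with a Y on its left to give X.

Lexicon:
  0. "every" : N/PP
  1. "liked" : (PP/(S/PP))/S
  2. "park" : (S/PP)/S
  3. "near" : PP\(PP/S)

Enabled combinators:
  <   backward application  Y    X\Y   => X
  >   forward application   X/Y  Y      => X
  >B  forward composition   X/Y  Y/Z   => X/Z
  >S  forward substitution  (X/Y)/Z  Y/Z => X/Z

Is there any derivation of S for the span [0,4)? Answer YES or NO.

NO

N/PP (PP/(S/PP))/S (S/PP)/S PP\(PP/S)
CKY chart[0,4] = {N}; S ∉ chart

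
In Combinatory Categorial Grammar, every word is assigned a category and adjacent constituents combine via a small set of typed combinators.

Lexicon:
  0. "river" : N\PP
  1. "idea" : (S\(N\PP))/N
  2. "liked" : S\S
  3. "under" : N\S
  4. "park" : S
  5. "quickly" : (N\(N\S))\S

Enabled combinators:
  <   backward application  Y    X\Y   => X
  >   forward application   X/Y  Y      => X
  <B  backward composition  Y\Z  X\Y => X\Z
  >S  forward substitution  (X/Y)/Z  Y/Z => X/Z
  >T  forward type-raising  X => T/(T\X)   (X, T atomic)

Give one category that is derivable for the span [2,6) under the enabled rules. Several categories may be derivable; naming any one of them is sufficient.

N

[0,6] S   <
  [0,1] "river" : N\PP
  [1,6] S\(N\PP)   >
    [1,2] "idea" : (S\(N\PP))/N
    [2,6] N   <
      [2,4] N\S   <B
        [2,3] "liked" : S\S
        [3,4] "under" : N\S
      [4,6] N\(N\S)   <
        [4,5] "park" : S
        [5,6] "quickly" : (N\(N\S))\S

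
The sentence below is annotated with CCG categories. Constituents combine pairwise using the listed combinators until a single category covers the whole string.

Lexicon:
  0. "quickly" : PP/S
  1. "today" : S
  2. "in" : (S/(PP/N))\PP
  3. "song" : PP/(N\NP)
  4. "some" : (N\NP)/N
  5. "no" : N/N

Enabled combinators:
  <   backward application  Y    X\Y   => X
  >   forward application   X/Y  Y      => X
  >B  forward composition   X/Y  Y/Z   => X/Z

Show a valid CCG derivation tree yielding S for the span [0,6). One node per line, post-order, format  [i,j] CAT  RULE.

[0,6] S   >
  [0,3] S/(PP/N)   <
    [0,2] PP   >
      [0,1] "quickly" : PP/S
      [1,2] "today" : S
    [2,3] "in" : (S/(PP/N))\PP
  [3,6] PP/N   >B
    [3,5] PP/N   >B
      [3,4] "song" : PP/(N\NP)
      [4,5] "some" : (N\NP)/N
    [5,6] "no" : N/N

[0,1] PP/S  lex  "quickly"
[1,2] S  lex  "today"
[0,2] PP  >  k=1
[2,3] (S/(PP/N))\PP  lex  "in"
[0,3] S/(PP/N)  <  k=2
[3,4] PP/(N\NP)  lex  "song"
[4,5] (N\NP)/N  lex  "some"
[3,5] PP/N  >B  k=4
[5,6] N/N  lex  "no"
[3,6] PP/N  >B  k=5
[0,6] S  >  k=3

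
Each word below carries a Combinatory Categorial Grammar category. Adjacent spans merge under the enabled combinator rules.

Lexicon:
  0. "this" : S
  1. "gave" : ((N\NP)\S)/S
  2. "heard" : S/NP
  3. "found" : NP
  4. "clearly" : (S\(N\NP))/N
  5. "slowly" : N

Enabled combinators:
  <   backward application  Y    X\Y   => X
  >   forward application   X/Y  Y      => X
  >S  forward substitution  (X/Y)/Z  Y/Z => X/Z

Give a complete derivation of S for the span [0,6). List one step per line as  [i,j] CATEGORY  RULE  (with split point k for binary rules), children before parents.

[0,6] S   <
  [0,4] N\NP   <
    [0,1] "this" : S
    [1,4] (N\NP)\S   >
      [1,2] "gave" : ((N\NP)\S)/S
      [2,4] S   >
        [2,3] "heard" : S/NP
        [3,4] "found" : NP
  [4,6] S\(N\NP)   >
    [4,5] "clearly" : (S\(N\NP))/N
    [5,6] "slowly" : N

[0,1] S  lex  "this"
[1,2] ((N\NP)\S)/S  lex  "gave"
[2,3] S/NP  lex  "heard"
[3,4] NP  lex  "found"
[2,4] S  >  k=3
[1,4] (N\NP)\S  >  k=2
[0,4] N\NP  <  k=1
[4,5] (S\(N\NP))/N  lex  "clearly"
[5,6] N  lex  "slowly"
[4,6] S\(N\NP)  >  k=5
[0,6] S  <  k=4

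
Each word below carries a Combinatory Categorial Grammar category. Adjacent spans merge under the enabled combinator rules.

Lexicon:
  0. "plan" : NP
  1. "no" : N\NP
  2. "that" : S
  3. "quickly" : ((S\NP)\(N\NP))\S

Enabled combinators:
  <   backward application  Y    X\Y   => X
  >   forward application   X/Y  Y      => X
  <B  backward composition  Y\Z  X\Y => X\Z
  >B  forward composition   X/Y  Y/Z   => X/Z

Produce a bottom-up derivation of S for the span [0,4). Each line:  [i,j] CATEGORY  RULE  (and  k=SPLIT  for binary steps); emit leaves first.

[0,1] NP  lex  "plan"
[1,2] N\NP  lex  "no"
[2,3] S  lex  "that"
[3,4] ((S\NP)\(N\NP))\S  lex  "quickly"
[2,4] (S\NP)\(N\NP)  <  k=3
[1,4] S\NP  <  k=2
[0,4] S  <  k=1

[0,4] S   <
  [0,1] "plan" : NP
  [1,4] S\NP   <
    [1,2] "no" : N\NP
    [2,4] (S\NP)\(N\NP)   <
      [2,3] "that" : S
      [3,4] "quickly" : ((S\NP)\(N\NP))\S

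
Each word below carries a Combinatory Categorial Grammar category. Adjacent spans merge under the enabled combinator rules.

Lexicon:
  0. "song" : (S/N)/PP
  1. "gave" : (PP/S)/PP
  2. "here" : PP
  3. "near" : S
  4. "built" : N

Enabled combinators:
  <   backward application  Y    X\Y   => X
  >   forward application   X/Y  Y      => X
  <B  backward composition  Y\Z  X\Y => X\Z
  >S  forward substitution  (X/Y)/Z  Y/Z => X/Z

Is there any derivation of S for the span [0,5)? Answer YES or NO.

YES

[0,5] S   >
  [0,4] S/N   >
    [0,1] "song" : (S/N)/PP
    [1,4] PP   >
      [1,3] PP/S   >
        [1,2] "gave" : (PP/S)/PP
        [2,3] "here" : PP
      [3,4] "near" : S
  [4,5] "built" : N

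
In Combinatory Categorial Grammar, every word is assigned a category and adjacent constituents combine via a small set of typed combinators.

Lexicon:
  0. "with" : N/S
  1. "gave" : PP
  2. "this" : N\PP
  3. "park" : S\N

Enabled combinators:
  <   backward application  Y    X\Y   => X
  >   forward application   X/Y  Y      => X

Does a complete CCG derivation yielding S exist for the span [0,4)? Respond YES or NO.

NO

N/S PP N\PP S\N
CKY chart[0,4] = {N}; S ∉ chart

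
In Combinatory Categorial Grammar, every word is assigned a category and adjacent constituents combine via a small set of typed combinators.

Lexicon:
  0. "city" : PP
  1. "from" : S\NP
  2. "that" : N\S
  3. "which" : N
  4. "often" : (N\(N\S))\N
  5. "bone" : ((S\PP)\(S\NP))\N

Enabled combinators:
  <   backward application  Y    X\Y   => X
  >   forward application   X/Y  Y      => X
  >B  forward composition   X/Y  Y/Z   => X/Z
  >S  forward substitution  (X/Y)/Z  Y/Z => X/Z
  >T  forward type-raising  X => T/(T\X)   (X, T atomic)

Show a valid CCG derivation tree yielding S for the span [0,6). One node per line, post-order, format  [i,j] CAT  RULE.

[0,6] S   >
  [0,1] S/(S\PP)   >T
    [0,1] "city" : PP
  [1,6] S\PP   <
    [1,2] "from" : S\NP
    [2,6] (S\PP)\(S\NP)   <
      [2,5] N   <
        [2,3] "that" : N\S
        [3,5] N\(N\S)   <
          [3,4] "which" : N
          [4,5] "often" : (N\(N\S))\N
      [5,6] "bone" : ((S\PP)\(S\NP))\N

[0,1] PP  lex  "city"
[0,1] S/(S\PP)  >T
[1,2] S\NP  lex  "from"
[2,3] N\S  lex  "that"
[3,4] N  lex  "which"
[4,5] (N\(N\S))\N  lex  "often"
[3,5] N\(N\S)  <  k=4
[2,5] N  <  k=3
[5,6] ((S\PP)\(S\NP))\N  lex  "bone"
[2,6] (S\PP)\(S\NP)  <  k=5
[1,6] S\PP  <  k=2
[0,6] S  >  k=1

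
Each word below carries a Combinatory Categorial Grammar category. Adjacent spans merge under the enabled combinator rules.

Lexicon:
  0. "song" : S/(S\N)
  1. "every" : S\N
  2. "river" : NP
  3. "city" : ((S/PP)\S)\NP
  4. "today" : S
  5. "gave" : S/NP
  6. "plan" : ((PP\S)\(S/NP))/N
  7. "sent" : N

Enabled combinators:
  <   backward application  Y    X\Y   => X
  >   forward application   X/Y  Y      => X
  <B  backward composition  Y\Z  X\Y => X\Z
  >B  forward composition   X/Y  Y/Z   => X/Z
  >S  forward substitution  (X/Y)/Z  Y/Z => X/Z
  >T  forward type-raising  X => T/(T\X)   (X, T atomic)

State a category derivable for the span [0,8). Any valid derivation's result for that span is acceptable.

S

[0,8] S   >
  [0,4] S/PP   <
    [0,2] S   >
      [0,1] "song" : S/(S\N)
      [1,2] "every" : S\N
    [2,4] (S/PP)\S   <
      [2,3] "river" : NP
      [3,4] "city" : ((S/PP)\S)\NP
  [4,8] PP   >
    [4,5] PP/(PP\S)   >T
      [4,5] "today" : S
    [5,8] PP\S   <
      [5,6] "gave" : S/NP
      [6,8] (PP\S)\(S/NP)   >
        [6,7] "plan" : ((PP\S)\(S/NP))/N
        [7,8] "sent" : N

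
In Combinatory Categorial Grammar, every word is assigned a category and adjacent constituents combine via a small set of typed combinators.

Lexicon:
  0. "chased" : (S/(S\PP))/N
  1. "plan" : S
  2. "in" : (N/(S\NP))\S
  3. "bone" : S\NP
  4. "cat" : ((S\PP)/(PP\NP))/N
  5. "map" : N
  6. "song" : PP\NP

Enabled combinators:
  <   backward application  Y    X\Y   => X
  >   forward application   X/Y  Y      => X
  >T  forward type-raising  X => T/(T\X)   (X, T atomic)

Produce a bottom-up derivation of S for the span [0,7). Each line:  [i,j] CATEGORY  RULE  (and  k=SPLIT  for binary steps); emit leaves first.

[0,1] (S/(S\PP))/N  lex  "chased"
[1,2] S  lex  "plan"
[2,3] (N/(S\NP))\S  lex  "in"
[1,3] N/(S\NP)  <  k=2
[3,4] S\NP  lex  "bone"
[1,4] N  >  k=3
[0,4] S/(S\PP)  >  k=1
[4,5] ((S\PP)/(PP\NP))/N  lex  "cat"
[5,6] N  lex  "map"
[4,6] (S\PP)/(PP\NP)  >  k=5
[6,7] PP\NP  lex  "song"
[4,7] S\PP  >  k=6
[0,7] S  >  k=4

[0,7] S   >
  [0,4] S/(S\PP)   >
    [0,1] "chased" : (S/(S\PP))/N
    [1,4] N   >
      [1,3] N/(S\NP)   <
        [1,2] "plan" : S
        [2,3] "in" : (N/(S\NP))\S
      [3,4] "bone" : S\NP
  [4,7] S\PP   >
    [4,6] (S\PP)/(PP\NP)   >
      [4,5] "cat" : ((S\PP)/(PP\NP))/N
      [5,6] "map" : N
    [6,7] "song" : PP\NP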